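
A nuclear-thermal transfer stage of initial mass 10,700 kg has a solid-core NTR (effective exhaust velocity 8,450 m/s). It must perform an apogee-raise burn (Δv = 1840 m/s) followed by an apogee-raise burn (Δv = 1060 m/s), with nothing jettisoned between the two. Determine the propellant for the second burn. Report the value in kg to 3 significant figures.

After the first burn: m = 10700 × exp(−1840/8450.0) = 10700 × 0.80433 = 8,606.33 kg.
After the second burn: m = 8,606.33 × exp(−1060/8450.0) = 8,606.33 × 0.88211 = 7,591.73 kg.
Second-burn propellant = 8,606.33 − 7,591.73 = 1,014.6 kg.

propellant for the second burn ≈ 1010 kg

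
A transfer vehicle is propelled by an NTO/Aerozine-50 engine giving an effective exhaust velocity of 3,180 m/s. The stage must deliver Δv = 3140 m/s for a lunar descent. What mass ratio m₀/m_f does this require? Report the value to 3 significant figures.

m₀/m_f = exp(Δv / v_e) = exp(3140 / 3180.0) = exp(0.9874) = 2.6843.

mass ratio ≈ 2.68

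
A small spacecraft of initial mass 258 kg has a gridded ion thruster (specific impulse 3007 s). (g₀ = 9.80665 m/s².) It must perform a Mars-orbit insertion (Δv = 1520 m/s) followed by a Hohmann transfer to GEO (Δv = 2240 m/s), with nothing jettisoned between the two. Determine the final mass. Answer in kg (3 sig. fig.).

v_e = Isp · g₀ = 3007 × 9.80665 = 29488.6 m/s.
After the first burn: m = 258 × exp(−1520/29488.6) = 258 × 0.94976 = 245.038 kg.
After the second burn: m = 245.038 × exp(−2240/29488.6) = 245.038 × 0.92685 = 227.113 kg.

final mass ≈ 227 kg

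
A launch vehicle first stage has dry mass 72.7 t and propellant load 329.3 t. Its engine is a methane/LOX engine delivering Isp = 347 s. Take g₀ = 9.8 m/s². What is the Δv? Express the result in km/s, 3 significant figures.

v_e = Isp · g₀ = 347 × 9.8 = 3400.6 m/s.
m₀ = m_dry + m_prop = 72.7 + 329.3 = 402 t.
Using Δv = v_e ln(m₀/m_f): Δv = v_e · ln(m₀/m_f) = 3400.6 × ln(5.53) = 3400.6 × 1.7101 ≈ 5815.4 m/s.

Δv ≈ 5.82 km/s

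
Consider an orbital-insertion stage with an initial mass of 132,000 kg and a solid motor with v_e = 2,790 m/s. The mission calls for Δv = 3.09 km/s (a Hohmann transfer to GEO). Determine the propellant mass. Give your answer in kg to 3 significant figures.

From the ideal rocket equation, m₀/m_f = exp(Δv / v_e) = exp(3090 / 2790.0) = exp(1.1075) = 3.0269.
m_f = 132,000 / 3.0269 = 43,609 kg, so propellant = m₀ − m_f = 132,000 − 43,609 = 88,391 kg.

propellant mass ≈ 88400 kg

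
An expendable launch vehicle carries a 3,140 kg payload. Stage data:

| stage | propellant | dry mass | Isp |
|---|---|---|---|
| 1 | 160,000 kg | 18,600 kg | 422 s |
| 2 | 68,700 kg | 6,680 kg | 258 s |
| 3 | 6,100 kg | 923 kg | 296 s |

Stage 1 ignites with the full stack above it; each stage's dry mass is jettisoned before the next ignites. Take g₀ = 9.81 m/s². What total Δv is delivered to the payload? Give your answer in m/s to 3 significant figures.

Δv ≈ 10600 m/s

Ignition mass of stage 1 = 160,000+18,600 + 68,700+6,680 + 6,100+923 + 3,140 = 264,143 kg.
Stage 1: m₀ = 264,143 kg, m_f = 264,143 − 160,000 = 104,143 kg; Δv = 422×9.81×ln(2.536) = 4139.8×0.9307 ≈ 3853 m/s.
Stage 2: m₀ = 85,543 kg, m_f = 85,543 − 68,700 = 16,843 kg; Δv = 258×9.81×ln(5.079) = 2531.0×1.6251 ≈ 4113 m/s.
Stage 3: m₀ = 10,163 kg, m_f = 10,163 − 6,100 = 4,063 kg; Δv = 296×9.81×ln(2.501) = 2903.8×0.9168 ≈ 2662 m/s.
Total Δv = 3853 + 4113 + 2662 = 10628 m/s.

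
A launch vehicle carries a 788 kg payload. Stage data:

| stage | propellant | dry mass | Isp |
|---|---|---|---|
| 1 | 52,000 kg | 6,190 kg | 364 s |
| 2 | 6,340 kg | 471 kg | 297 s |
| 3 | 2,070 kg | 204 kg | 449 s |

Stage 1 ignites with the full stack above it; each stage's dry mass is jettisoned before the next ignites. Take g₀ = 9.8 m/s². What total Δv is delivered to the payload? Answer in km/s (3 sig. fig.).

Ignition mass of stage 1 = 52,000+6,190 + 6,340+471 + 2,070+204 + 788 = 68,063 kg.
Stage 1: m₀ = 68,063 kg, m_f = 68,063 − 52,000 = 16,063 kg; Δv = 364×9.8×ln(4.237) = 3567.2×1.4439 ≈ 5151 m/s.
Stage 2: m₀ = 9,873 kg, m_f = 9,873 − 6,340 = 3,533 kg; Δv = 297×9.8×ln(2.795) = 2910.6×1.0277 ≈ 2991 m/s.
Stage 3: m₀ = 3,062 kg, m_f = 3,062 − 2,070 = 992 kg; Δv = 449×9.8×ln(3.087) = 4400.2×1.1271 ≈ 4959 m/s.
Total Δv = 5151 + 2991 + 4959 = 13101 m/s.

Δv ≈ 13.1 km/s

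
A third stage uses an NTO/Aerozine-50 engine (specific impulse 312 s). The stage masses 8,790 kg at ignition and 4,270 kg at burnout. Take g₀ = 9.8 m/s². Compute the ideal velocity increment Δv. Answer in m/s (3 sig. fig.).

Δv ≈ 2210 m/s

v_e = Isp · g₀ = 312 × 9.8 = 3057.6 m/s.
Using Δv = v_e ln(m₀/m_f): Δv = v_e · ln(m₀/m_f) = 3057.6 × ln(2.059) = 3057.6 × 0.7220 ≈ 2207.6 m/s.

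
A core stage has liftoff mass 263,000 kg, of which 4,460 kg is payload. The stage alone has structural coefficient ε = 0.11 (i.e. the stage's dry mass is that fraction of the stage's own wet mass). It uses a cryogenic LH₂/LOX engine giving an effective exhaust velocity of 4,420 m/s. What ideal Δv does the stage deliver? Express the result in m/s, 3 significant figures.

Δv ≈ 9190 m/s

Stage wet mass = m₀ − payload = 263,000 − 4,460 = 258,540 kg.
Stage dry mass = ε × stage wet mass = 0.11 × 258,540 = 28,439.4 kg.
Burnout mass m_f = stage dry + payload = 28,439.4 + 4,460 = 32,899.4 kg.
Δv = v_e · ln(263,000/32,899.4) = 4420.0 × ln(7.994) = 4420.0 × 2.0787 ≈ 9188 m/s.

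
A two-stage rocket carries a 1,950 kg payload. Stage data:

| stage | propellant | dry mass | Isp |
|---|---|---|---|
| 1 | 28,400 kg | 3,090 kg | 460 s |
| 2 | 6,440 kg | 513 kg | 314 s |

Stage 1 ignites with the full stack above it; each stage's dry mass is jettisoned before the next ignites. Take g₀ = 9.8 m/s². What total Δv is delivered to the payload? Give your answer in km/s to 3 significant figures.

Ignition mass of stage 1 = 28,400+3,090 + 6,440+513 + 1,950 = 40,393 kg.
Stage 1: m₀ = 40,393 kg, m_f = 40,393 − 28,400 = 11,993 kg; Δv = 460×9.8×ln(3.368) = 4508.0×1.2143 ≈ 5474 m/s.
Stage 2: m₀ = 8,903 kg, m_f = 8,903 − 6,440 = 2,463 kg; Δv = 314×9.8×ln(3.615) = 3077.2×1.2850 ≈ 3954 m/s.
Total Δv = 5474 + 3954 = 9428 m/s.

Δv ≈ 9.43 km/s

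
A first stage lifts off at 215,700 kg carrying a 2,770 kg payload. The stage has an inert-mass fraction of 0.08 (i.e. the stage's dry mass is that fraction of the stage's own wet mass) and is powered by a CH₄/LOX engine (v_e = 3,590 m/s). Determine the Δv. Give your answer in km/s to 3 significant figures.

Δv ≈ 8.57 km/s

Stage wet mass = m₀ − payload = 215,700 − 2,770 = 212,930 kg.
Stage dry mass = ε × stage wet mass = 0.08 × 212,930 = 17,034.4 kg.
Burnout mass m_f = stage dry + payload = 17,034.4 + 2,770 = 19,804.4 kg.
Rocket equation: Δv = v_e · ln(215,700/19,804.4) = 3590.0 × ln(10.89) = 3590.0 × 2.3880 ≈ 8573 m/s.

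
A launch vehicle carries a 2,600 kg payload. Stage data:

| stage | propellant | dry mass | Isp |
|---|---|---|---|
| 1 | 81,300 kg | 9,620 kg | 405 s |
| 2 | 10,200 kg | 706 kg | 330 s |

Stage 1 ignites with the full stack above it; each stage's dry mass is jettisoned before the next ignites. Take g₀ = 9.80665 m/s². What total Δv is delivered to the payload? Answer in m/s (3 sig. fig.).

Ignition mass of stage 1 = 81,300+9,620 + 10,200+706 + 2,600 = 104,426 kg.
Stage 1: m₀ = 104,426 kg, m_f = 104,426 − 81,300 = 23,126 kg; Δv = 405×9.80665×ln(4.516) = 3971.7×1.5075 ≈ 5987 m/s.
Stage 2: m₀ = 13,506 kg, m_f = 13,506 − 10,200 = 3,306 kg; Δv = 330×9.80665×ln(4.085) = 3236.2×1.4074 ≈ 4555 m/s.
Total Δv = 5987 + 4555 = 10542 m/s.

Δv ≈ 10500 m/s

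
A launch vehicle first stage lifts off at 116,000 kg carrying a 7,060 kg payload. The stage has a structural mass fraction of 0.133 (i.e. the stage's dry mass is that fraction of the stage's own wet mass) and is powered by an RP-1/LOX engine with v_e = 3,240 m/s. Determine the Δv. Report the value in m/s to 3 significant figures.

Stage wet mass = m₀ − payload = 116,000 − 7,060 = 108,940 kg.
Stage dry mass = ε × stage wet mass = 0.133 × 108,940 = 14,489 kg.
Burnout mass m_f = stage dry + payload = 14,489 + 7,060 = 21,549 kg.
Using Δv = v_e ln(m₀/m_f): Δv = v_e · ln(116,000/21,549) = 3240.0 × ln(5.383) = 3240.0 × 1.6833 ≈ 5454 m/s.

Δv ≈ 5450 m/s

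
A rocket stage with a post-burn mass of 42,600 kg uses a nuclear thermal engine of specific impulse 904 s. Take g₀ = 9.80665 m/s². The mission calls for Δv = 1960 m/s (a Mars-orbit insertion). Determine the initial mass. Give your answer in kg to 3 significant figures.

v_e = Isp · g₀ = 904 × 9.80665 = 8865.2 m/s.
By the Tsiolkovsky rocket equation, m₀/m_f = exp(Δv / v_e) = exp(1960 / 8865.2) = exp(0.2211) = 1.2474.
m₀ = m_f × 1.2474 = 42,600 × 1.2474 = 53,139.2 kg.

initial mass ≈ 53100 kg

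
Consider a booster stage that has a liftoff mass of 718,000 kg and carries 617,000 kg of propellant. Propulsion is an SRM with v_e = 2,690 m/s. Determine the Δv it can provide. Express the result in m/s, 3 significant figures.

m_f = m₀ − m_prop = 718,000 − 617,000 = 101,000 kg.
From the ideal rocket equation, Δv = v_e · ln(m₀/m_f) = 2690.0 × ln(7.109) = 2690.0 × 1.9613 ≈ 5276.0 m/s.

Δv ≈ 5280 m/s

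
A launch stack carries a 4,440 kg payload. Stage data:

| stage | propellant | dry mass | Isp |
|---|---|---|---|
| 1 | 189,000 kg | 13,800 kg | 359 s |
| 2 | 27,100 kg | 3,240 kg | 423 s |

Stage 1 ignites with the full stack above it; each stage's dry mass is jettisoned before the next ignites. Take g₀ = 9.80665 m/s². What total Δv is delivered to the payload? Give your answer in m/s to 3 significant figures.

Ignition mass of stage 1 = 189,000+13,800 + 27,100+3,240 + 4,440 = 237,580 kg.
Stage 1: m₀ = 237,580 kg, m_f = 237,580 − 189,000 = 48,580 kg; Δv = 359×9.80665×ln(4.89) = 3520.6×1.5873 ≈ 5588 m/s.
Stage 2: m₀ = 34,780 kg, m_f = 34,780 − 27,100 = 7,680 kg; Δv = 423×9.80665×ln(4.529) = 4148.2×1.5104 ≈ 6266 m/s.
Total Δv = 5588 + 6266 = 11854 m/s.

Δv ≈ 11900 m/s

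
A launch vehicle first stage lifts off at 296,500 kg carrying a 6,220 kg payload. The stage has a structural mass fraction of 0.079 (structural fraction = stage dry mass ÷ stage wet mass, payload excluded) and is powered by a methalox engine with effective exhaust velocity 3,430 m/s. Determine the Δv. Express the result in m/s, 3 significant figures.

Stage wet mass = m₀ − payload = 296,500 − 6,220 = 290,280 kg.
Stage dry mass = ε × stage wet mass = 0.079 × 290,280 = 22,932.1 kg.
Burnout mass m_f = stage dry + payload = 22,932.1 + 6,220 = 29,152.1 kg.
Δv = v_e · ln(296,500/29,152.1) = 3430.0 × ln(10.17) = 3430.0 × 2.3195 ≈ 7956 m/s.

Δv ≈ 7960 m/s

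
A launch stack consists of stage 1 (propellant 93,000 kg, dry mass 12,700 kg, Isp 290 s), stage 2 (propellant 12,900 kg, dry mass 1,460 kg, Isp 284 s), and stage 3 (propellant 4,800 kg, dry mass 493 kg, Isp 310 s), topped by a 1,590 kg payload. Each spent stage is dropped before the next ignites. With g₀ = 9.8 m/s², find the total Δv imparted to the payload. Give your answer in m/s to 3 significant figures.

Ignition mass of stage 1 = 93,000+12,700 + 12,900+1,460 + 4,800+493 + 1,590 = 126,943 kg.
Stage 1: m₀ = 126,943 kg, m_f = 126,943 − 93,000 = 33,943 kg; Δv = 290×9.8×ln(3.74) = 2842.0×1.3191 ≈ 3749 m/s.
Stage 2: m₀ = 21,243 kg, m_f = 21,243 − 12,900 = 8,343 kg; Δv = 284×9.8×ln(2.546) = 2783.2×0.9346 ≈ 2601 m/s.
Stage 3: m₀ = 6,883 kg, m_f = 6,883 − 4,800 = 2,083 kg; Δv = 310×9.8×ln(3.304) = 3038.0×1.1952 ≈ 3631 m/s.
Total Δv = 3749 + 2601 + 3631 = 9981 m/s.

Δv ≈ 9980 m/s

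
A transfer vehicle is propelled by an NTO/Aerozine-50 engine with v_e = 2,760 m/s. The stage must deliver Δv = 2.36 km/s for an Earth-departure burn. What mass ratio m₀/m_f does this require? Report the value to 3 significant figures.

mass ratio ≈ 2.35

By the Tsiolkovsky rocket equation, m₀/m_f = exp(Δv / v_e) = exp(2360 / 2760.0) = exp(0.8551) = 2.3515.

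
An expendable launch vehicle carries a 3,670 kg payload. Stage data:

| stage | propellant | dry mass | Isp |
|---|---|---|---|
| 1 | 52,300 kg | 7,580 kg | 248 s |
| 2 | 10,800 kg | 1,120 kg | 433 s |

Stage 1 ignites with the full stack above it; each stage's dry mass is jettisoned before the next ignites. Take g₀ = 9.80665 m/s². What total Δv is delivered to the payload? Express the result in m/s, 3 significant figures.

Ignition mass of stage 1 = 52,300+7,580 + 10,800+1,120 + 3,670 = 75,470 kg.
Stage 1: m₀ = 75,470 kg, m_f = 75,470 − 52,300 = 23,170 kg; Δv = 248×9.80665×ln(3.257) = 2432.0×1.1809 ≈ 2872 m/s.
Stage 2: m₀ = 15,590 kg, m_f = 15,590 − 10,800 = 4,790 kg; Δv = 433×9.80665×ln(3.255) = 4246.3×1.1801 ≈ 5011 m/s.
Total Δv = 2872 + 5011 = 7883 m/s.

Δv ≈ 7880 m/s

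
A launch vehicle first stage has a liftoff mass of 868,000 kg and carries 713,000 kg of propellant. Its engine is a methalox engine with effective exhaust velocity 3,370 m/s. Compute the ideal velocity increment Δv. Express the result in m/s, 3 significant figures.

Δv ≈ 5810 m/s

m_f = m₀ − m_prop = 868,000 − 713,000 = 155,000 kg.
Using Δv = v_e ln(m₀/m_f): Δv = v_e · ln(m₀/m_f) = 3370.0 × ln(5.6) = 3370.0 × 1.7228 ≈ 5805.7 m/s.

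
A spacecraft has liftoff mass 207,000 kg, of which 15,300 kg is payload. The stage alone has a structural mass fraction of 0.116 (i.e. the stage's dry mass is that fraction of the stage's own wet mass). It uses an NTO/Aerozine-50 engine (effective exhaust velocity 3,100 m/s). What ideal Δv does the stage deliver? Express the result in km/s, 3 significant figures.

Stage wet mass = m₀ − payload = 207,000 − 15,300 = 191,700 kg.
Stage dry mass = ε × stage wet mass = 0.116 × 191,700 = 22,237.2 kg.
Burnout mass m_f = stage dry + payload = 22,237.2 + 15,300 = 37,537.2 kg.
Using Δv = v_e ln(m₀/m_f): Δv = v_e · ln(207,000/37,537.2) = 3100.0 × ln(5.515) = 3100.0 × 1.7074 ≈ 5293 m/s.

Δv ≈ 5.29 km/s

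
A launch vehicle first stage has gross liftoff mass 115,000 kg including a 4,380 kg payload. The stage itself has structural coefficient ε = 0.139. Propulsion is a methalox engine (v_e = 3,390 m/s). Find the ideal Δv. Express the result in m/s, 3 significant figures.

Stage wet mass = m₀ − payload = 115,000 − 4,380 = 110,620 kg.
Stage dry mass = ε × stage wet mass = 0.139 × 110,620 = 15,376.2 kg.
Burnout mass m_f = stage dry + payload = 15,376.2 + 4,380 = 19,756.2 kg.
From the ideal rocket equation, Δv = v_e · ln(115,000/19,756.2) = 3390.0 × ln(5.821) = 3390.0 × 1.7615 ≈ 5971 m/s.

Δv ≈ 5970 m/s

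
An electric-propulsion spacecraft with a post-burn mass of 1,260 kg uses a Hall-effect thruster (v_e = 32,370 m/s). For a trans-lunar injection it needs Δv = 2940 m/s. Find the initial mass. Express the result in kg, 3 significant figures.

By the Tsiolkovsky rocket equation, m₀/m_f = exp(Δv / v_e) = exp(2940 / 32370.0) = exp(0.0908) = 1.0951.
m₀ = m_f × 1.0951 = 1,260 × 1.0951 = 1,379.83 kg.

initial mass ≈ 1380 kg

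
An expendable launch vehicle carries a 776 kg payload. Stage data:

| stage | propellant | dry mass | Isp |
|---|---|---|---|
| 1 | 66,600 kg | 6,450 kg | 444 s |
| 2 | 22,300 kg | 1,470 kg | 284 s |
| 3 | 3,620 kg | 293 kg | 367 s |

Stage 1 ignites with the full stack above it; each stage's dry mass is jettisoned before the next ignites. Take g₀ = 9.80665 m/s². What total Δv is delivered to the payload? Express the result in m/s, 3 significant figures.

Δv ≈ 14200 m/s

Ignition mass of stage 1 = 66,600+6,450 + 22,300+1,470 + 3,620+293 + 776 = 101,509 kg.
Stage 1: m₀ = 101,509 kg, m_f = 101,509 − 66,600 = 34,909 kg; Δv = 444×9.80665×ln(2.908) = 4354.2×1.0674 ≈ 4648 m/s.
Stage 2: m₀ = 28,459 kg, m_f = 28,459 − 22,300 = 6,159 kg; Δv = 284×9.80665×ln(4.621) = 2785.1×1.5306 ≈ 4263 m/s.
Stage 3: m₀ = 4,689 kg, m_f = 4,689 − 3,620 = 1,069 kg; Δv = 367×9.80665×ln(4.386) = 3599.0×1.4785 ≈ 5321 m/s.
Total Δv = 4648 + 4263 + 5321 = 14232 m/s.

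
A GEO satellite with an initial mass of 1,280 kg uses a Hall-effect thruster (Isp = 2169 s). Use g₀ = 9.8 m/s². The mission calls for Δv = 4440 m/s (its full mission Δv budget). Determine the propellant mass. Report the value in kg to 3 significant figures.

v_e = Isp · g₀ = 2169 × 9.8 = 21256.2 m/s.
From the ideal rocket equation, m₀/m_f = exp(Δv / v_e) = exp(4440 / 21256.2) = exp(0.2089) = 1.2323.
m_f = 1,280 / 1.2323 = 1,038.71 kg, so propellant = m₀ − m_f = 1,280 − 1,038.71 = 241.29 kg.

propellant mass ≈ 241 kg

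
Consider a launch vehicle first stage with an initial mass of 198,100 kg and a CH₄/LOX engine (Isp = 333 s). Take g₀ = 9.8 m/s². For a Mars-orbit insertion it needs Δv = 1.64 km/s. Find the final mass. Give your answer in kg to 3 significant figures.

v_e = Isp · g₀ = 333 × 9.8 = 3263.4 m/s.
From the ideal rocket equation, m₀/m_f = exp(Δv / v_e) = exp(1640 / 3263.4) = exp(0.5025) = 1.6529.
m_f = m₀ / 1.6529 = 198,100 / 1.6529 = 119,850 kg.

final mass ≈ 120000 kg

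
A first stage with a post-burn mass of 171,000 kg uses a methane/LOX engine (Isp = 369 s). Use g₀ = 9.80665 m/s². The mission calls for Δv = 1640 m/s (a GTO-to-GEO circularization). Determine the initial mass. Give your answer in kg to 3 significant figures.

v_e = Isp · g₀ = 369 × 9.80665 = 3618.7 m/s.
m₀/m_f = exp(Δv / v_e) = exp(1640 / 3618.7) = exp(0.4532) = 1.5734.
m₀ = m_f × 1.5734 = 171,000 × 1.5734 = 269,051 kg.

initial mass ≈ 269000 kg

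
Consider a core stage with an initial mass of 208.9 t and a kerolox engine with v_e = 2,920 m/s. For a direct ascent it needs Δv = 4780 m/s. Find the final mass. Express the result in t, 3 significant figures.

final mass ≈ 40.6 t

From the ideal rocket equation, m₀/m_f = exp(Δv / v_e) = exp(4780 / 2920.0) = exp(1.6370) = 5.1397.
m_f = m₀ / 5.1397 = 208.9 / 5.1397 = 40.6444 t.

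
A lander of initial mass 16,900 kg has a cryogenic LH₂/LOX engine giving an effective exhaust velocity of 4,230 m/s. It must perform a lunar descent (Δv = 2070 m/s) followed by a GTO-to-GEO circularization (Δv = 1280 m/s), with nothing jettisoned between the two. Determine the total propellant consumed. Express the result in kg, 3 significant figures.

After the first burn: m = 16900 × exp(−2070/4230.0) = 16900 × 0.61302 = 10,360 kg.
After the second burn: m = 10,360 × exp(−1280/4230.0) = 10,360 × 0.73889 = 7,654.9 kg.
Total propellant = m₀ − m_final = 16900 − 7,654.9 = 9,245.1 kg.

total propellant consumed ≈ 9250 kg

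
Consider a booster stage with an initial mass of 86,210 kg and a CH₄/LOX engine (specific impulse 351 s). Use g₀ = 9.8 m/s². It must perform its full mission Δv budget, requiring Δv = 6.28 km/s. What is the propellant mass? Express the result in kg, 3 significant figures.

v_e = Isp · g₀ = 351 × 9.8 = 3439.8 m/s.
By the Tsiolkovsky rocket equation, m₀/m_f = exp(Δv / v_e) = exp(6280 / 3439.8) = exp(1.8257) = 6.2071.
m_f = 86,210 / 6.2071 = 13,888.9 kg, so propellant = m₀ − m_f = 86,210 − 13,888.9 = 72,321.1 kg.

propellant mass ≈ 72300 kg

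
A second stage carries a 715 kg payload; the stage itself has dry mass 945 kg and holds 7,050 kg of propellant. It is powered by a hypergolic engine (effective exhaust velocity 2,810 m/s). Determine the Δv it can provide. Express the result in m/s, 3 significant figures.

Δv ≈ 4660 m/s

m₀ = payload + dry + propellant = 715 + 945 + 7,050 = 8,710 kg.
m_f = payload + dry = 715 + 945 = 1,660 kg.
Δv = v_e · ln(m₀/m_f) = 2810.0 × ln(5.247) = 2810.0 × 1.6577 ≈ 4658.0 m/s.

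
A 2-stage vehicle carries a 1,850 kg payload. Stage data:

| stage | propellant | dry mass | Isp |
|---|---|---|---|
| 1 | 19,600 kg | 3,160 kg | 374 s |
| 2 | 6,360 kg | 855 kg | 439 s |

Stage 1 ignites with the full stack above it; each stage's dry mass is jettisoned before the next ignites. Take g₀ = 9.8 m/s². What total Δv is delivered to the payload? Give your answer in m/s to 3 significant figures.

Δv ≈ 8710 m/s

Ignition mass of stage 1 = 19,600+3,160 + 6,360+855 + 1,850 = 31,825 kg.
Stage 1: m₀ = 31,825 kg, m_f = 31,825 − 19,600 = 12,225 kg; Δv = 374×9.8×ln(2.603) = 3665.2×0.9568 ≈ 3507 m/s.
Stage 2: m₀ = 9,065 kg, m_f = 9,065 − 6,360 = 2,705 kg; Δv = 439×9.8×ln(3.351) = 4302.2×1.2093 ≈ 5203 m/s.
Total Δv = 3507 + 5203 = 8710 m/s.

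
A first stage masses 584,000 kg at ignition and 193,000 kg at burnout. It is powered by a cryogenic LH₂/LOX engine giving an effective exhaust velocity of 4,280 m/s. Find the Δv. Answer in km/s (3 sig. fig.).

Δv ≈ 4.74 km/s

Rocket equation: Δv = v_e · ln(m₀/m_f) = 4280.0 × ln(3.026) = 4280.0 × 1.1072 ≈ 4738.9 m/s.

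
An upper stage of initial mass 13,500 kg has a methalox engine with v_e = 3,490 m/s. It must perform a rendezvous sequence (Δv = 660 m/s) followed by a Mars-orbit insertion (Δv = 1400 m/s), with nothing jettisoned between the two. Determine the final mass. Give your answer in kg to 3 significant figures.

After the first burn: m = 13500 × exp(−660/3490.0) = 13500 × 0.82769 = 11,173.8 kg.
After the second burn: m = 11,173.8 × exp(−1400/3490.0) = 11,173.8 × 0.66955 = 7,481.42 kg.

final mass ≈ 7480 kg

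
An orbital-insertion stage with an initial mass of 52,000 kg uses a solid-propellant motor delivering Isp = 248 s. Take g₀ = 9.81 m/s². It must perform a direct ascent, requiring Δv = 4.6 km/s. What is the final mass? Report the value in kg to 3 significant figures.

final mass ≈ 7850 kg

v_e = Isp · g₀ = 248 × 9.81 = 2432.9 m/s.
Rocket equation: m₀/m_f = exp(Δv / v_e) = exp(4600 / 2432.9) = exp(1.8908) = 6.6244.
m_f = m₀ / 6.6244 = 52,000 / 6.6244 = 7,849.77 kg.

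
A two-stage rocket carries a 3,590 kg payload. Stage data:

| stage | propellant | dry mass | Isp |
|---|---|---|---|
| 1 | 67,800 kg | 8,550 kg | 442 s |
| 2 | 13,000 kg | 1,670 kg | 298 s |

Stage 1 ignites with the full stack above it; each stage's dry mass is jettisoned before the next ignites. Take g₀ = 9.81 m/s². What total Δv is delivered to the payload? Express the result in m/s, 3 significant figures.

Δv ≈ 9110 m/s

Ignition mass of stage 1 = 67,800+8,550 + 13,000+1,670 + 3,590 = 94,610 kg.
Stage 1: m₀ = 94,610 kg, m_f = 94,610 − 67,800 = 26,810 kg; Δv = 442×9.81×ln(3.529) = 4336.0×1.2610 ≈ 5468 m/s.
Stage 2: m₀ = 18,260 kg, m_f = 18,260 − 13,000 = 5,260 kg; Δv = 298×9.81×ln(3.471) = 2923.4×1.2446 ≈ 3638 m/s.
Total Δv = 5468 + 3638 = 9106 m/s.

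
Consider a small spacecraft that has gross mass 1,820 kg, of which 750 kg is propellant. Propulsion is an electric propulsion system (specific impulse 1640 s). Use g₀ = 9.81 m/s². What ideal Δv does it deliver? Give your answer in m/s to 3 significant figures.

Δv ≈ 8550 m/s

v_e = Isp · g₀ = 1640 × 9.81 = 16088.4 m/s.
m_f = m₀ − m_prop = 1,820 − 750 = 1,070 kg.
Δv = v_e · ln(m₀/m_f) = 16088.4 × ln(1.701) = 16088.4 × 0.5312 ≈ 8545.8 m/s.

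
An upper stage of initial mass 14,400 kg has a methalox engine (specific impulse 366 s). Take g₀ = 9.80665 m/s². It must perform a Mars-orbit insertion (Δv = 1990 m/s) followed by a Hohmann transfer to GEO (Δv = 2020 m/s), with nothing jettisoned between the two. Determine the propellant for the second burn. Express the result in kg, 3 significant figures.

propellant for the second burn ≈ 3560 kg

v_e = Isp · g₀ = 366 × 9.80665 = 3589.2 m/s.
After the first burn: m = 14400 × exp(−1990/3589.2) = 14400 × 0.57440 = 8,271.36 kg.
After the second burn: m = 8,271.36 × exp(−2020/3589.2) = 8,271.36 × 0.56962 = 4,711.53 kg.
Second-burn propellant = 8,271.36 − 4,711.53 = 3,559.83 kg.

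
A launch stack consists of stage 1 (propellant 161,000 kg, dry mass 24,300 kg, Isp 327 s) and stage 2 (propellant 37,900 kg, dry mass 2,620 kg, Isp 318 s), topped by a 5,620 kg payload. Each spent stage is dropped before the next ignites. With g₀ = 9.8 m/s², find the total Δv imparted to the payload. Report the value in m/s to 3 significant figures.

Ignition mass of stage 1 = 161,000+24,300 + 37,900+2,620 + 5,620 = 231,440 kg.
Stage 1: m₀ = 231,440 kg, m_f = 231,440 − 161,000 = 70,440 kg; Δv = 327×9.8×ln(3.286) = 3204.6×1.1896 ≈ 3812 m/s.
Stage 2: m₀ = 46,140 kg, m_f = 46,140 − 37,900 = 8,240 kg; Δv = 318×9.8×ln(5.6) = 3116.4×1.7227 ≈ 5369 m/s.
Total Δv = 3812 + 5369 = 9181 m/s.

Δv ≈ 9180 m/s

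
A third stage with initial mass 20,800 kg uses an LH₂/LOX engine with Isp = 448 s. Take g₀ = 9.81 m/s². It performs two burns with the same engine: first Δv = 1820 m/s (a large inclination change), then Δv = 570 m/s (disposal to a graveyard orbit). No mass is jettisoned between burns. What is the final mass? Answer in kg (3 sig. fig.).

v_e = Isp · g₀ = 448 × 9.81 = 4394.9 m/s.
After the first burn: m = 20800 × exp(−1820/4394.9) = 20800 × 0.66092 = 13,747.1 kg.
After the second burn: m = 13,747.1 × exp(−570/4394.9) = 13,747.1 × 0.87836 = 12,074.9 kg.

final mass ≈ 12100 kg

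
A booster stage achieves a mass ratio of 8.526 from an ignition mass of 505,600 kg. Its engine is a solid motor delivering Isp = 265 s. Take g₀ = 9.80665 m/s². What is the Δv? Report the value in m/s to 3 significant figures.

v_e = Isp · g₀ = 265 × 9.80665 = 2598.8 m/s.
Δv = v_e · ln(8.526) = 2598.8 × 2.1431 ≈ 5569.5 m/s.

Δv ≈ 5570 m/s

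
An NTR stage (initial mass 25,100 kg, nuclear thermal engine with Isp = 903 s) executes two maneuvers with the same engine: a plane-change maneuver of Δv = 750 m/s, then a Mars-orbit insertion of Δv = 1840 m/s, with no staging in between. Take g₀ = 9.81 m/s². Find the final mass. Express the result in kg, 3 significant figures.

v_e = Isp · g₀ = 903 × 9.81 = 8858.4 m/s.
After the first burn: m = 25100 × exp(−750/8858.4) = 25100 × 0.91882 = 23,062.4 kg.
After the second burn: m = 23,062.4 × exp(−1840/8858.4) = 23,062.4 × 0.81244 = 18,736.8 kg.

final mass ≈ 18700 kg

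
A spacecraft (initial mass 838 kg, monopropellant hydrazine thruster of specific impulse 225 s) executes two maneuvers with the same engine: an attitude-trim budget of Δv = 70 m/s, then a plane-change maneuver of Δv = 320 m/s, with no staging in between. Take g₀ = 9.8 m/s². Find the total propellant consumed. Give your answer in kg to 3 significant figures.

total propellant consumed ≈ 136 kg

v_e = Isp · g₀ = 225 × 9.8 = 2205.0 m/s.
After the first burn: m = 838 × exp(−70/2205.0) = 838 × 0.96875 = 811.813 kg.
After the second burn: m = 811.813 × exp(−320/2205.0) = 811.813 × 0.86491 = 702.145 kg.
Total propellant = m₀ − m_final = 838 − 702.145 = 135.855 kg.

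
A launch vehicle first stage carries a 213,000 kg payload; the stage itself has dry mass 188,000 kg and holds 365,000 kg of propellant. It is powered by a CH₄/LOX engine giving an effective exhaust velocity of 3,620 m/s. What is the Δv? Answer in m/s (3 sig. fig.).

Δv ≈ 2340 m/s

m₀ = payload + dry + propellant = 213,000 + 188,000 + 365,000 = 766,000 kg.
m_f = payload + dry = 213,000 + 188,000 = 401,000 kg.
Δv = v_e · ln(m₀/m_f) = 3620.0 × ln(1.91) = 3620.0 × 0.6472 ≈ 2342.9 m/s.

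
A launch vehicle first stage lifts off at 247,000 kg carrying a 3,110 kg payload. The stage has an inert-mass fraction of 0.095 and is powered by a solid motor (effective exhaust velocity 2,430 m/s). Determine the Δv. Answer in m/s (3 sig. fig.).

Stage wet mass = m₀ − payload = 247,000 − 3,110 = 243,890 kg.
Stage dry mass = ε × stage wet mass = 0.095 × 243,890 = 23,169.6 kg.
Burnout mass m_f = stage dry + payload = 23,169.6 + 3,110 = 26,279.6 kg.
Using Δv = v_e ln(m₀/m_f): Δv = v_e · ln(247,000/26,279.6) = 2430.0 × ln(9.399) = 2430.0 × 2.2406 ≈ 5445 m/s.

Δv ≈ 5440 m/s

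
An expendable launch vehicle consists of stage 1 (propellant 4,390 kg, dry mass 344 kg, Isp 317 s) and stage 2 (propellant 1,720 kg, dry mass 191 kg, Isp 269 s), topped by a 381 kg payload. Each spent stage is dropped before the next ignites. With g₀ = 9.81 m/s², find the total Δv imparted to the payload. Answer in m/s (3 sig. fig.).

Ignition mass of stage 1 = 4,390+344 + 1,720+191 + 381 = 7,026 kg.
Stage 1: m₀ = 7,026 kg, m_f = 7,026 − 4,390 = 2,636 kg; Δv = 317×9.81×ln(2.665) = 3109.8×0.9804 ≈ 3049 m/s.
Stage 2: m₀ = 2,292 kg, m_f = 2,292 − 1,720 = 572 kg; Δv = 269×9.81×ln(4.007) = 2638.9×1.3880 ≈ 3663 m/s.
Total Δv = 3049 + 3663 = 6712 m/s.

Δv ≈ 6710 m/s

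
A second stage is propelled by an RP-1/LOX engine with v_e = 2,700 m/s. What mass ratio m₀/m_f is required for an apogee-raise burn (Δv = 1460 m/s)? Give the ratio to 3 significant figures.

mass ratio ≈ 1.72

By the Tsiolkovsky rocket equation, m₀/m_f = exp(Δv / v_e) = exp(1460 / 2700.0) = exp(0.5407) = 1.7173.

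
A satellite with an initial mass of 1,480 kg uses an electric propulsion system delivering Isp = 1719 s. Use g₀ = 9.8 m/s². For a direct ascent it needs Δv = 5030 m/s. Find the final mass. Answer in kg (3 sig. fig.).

final mass ≈ 1100 kg

v_e = Isp · g₀ = 1719 × 9.8 = 16846.2 m/s.
m₀/m_f = exp(Δv / v_e) = exp(5030 / 16846.2) = exp(0.2986) = 1.3479.
m_f = m₀ / 1.3479 = 1,480 / 1.3479 = 1,098 kg.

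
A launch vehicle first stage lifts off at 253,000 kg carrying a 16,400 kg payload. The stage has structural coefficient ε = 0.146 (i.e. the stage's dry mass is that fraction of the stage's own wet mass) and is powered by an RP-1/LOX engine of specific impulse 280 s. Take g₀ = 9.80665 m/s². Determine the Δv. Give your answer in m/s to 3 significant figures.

Δv ≈ 4400 m/s

Stage wet mass = m₀ − payload = 253,000 − 16,400 = 236,600 kg.
Stage dry mass = ε × stage wet mass = 0.146 × 236,600 = 34,543.6 kg.
Burnout mass m_f = stage dry + payload = 34,543.6 + 16,400 = 50,943.6 kg.
v_e = Isp · g₀ = 280 × 9.80665 = 2745.9 m/s.
Δv = v_e · ln(253,000/50,943.6) = 2745.9 × ln(4.966) = 2745.9 × 1.6027 ≈ 4401 m/s.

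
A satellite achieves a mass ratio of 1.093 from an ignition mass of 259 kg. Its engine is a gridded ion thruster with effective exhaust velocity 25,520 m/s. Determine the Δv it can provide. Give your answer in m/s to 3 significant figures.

Using Δv = v_e ln(m₀/m_f): Δv = v_e · ln(1.093) = 25520.0 × 0.0889 ≈ 2269.4 m/s.

Δv ≈ 2270 m/s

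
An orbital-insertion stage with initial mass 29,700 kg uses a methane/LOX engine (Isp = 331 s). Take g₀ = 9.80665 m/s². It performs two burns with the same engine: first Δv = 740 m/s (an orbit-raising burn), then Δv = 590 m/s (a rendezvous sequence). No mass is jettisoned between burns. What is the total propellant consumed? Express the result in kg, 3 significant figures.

v_e = Isp · g₀ = 331 × 9.80665 = 3246.0 m/s.
After the first burn: m = 29700 × exp(−740/3246.0) = 29700 × 0.79615 = 23,645.7 kg.
After the second burn: m = 23,645.7 × exp(−590/3246.0) = 23,645.7 × 0.83380 = 19,715.8 kg.
Total propellant = m₀ − m_final = 29700 − 19,715.8 = 9,984.2 kg.

total propellant consumed ≈ 9980 kg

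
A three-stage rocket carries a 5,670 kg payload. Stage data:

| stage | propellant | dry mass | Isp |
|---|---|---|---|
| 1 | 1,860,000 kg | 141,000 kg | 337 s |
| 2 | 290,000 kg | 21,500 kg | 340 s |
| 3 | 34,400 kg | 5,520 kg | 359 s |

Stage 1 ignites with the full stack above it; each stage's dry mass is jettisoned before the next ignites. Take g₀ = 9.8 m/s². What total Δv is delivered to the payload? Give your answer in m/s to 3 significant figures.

Δv ≈ 15600 m/s

Ignition mass of stage 1 = 1,860,000+141,000 + 290,000+21,500 + 34,400+5,520 + 5,670 = 2,358,090 kg.
Stage 1: m₀ = 2,358,090 kg, m_f = 2,358,090 − 1,860,000 = 498,090 kg; Δv = 337×9.8×ln(4.734) = 3302.6×1.5548 ≈ 5135 m/s.
Stage 2: m₀ = 357,090 kg, m_f = 357,090 − 290,000 = 67,090 kg; Δv = 340×9.8×ln(5.323) = 3332.0×1.6720 ≈ 5571 m/s.
Stage 3: m₀ = 45,590 kg, m_f = 45,590 − 34,400 = 11,190 kg; Δv = 359×9.8×ln(4.074) = 3518.2×1.4047 ≈ 4942 m/s.
Total Δv = 5135 + 5571 + 4942 = 15648 m/s.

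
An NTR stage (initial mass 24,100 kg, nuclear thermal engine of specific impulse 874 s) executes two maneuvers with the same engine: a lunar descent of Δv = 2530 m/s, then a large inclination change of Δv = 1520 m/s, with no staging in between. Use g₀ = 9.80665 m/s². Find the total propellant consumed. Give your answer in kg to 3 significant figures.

v_e = Isp · g₀ = 874 × 9.80665 = 8571.0 m/s.
After the first burn: m = 24100 × exp(−2530/8571.0) = 24100 × 0.74440 = 17,940 kg.
After the second burn: m = 17,940 × exp(−1520/8571.0) = 17,940 × 0.83749 = 15,024.6 kg.
Total propellant = m₀ − m_final = 24100 − 15,024.6 = 9,075.4 kg.

total propellant consumed ≈ 9080 kg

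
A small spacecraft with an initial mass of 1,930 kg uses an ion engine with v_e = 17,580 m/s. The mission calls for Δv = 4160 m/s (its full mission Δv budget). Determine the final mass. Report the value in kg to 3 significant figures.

final mass ≈ 1520 kg

m₀/m_f = exp(Δv / v_e) = exp(4160 / 17580.0) = exp(0.2366) = 1.2670.
m_f = m₀ / 1.2670 = 1,930 / 1.2670 = 1,523.28 kg.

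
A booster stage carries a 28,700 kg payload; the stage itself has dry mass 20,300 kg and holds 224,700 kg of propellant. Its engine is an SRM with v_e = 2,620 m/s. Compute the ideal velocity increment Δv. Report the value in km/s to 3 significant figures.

m₀ = payload + dry + propellant = 28,700 + 20,300 + 224,700 = 273,700 kg.
m_f = payload + dry = 28,700 + 20,300 = 49,000 kg.
Rocket equation: Δv = v_e · ln(m₀/m_f) = 2620.0 × ln(5.586) = 2620.0 × 1.7202 ≈ 4507.0 m/s.

Δv ≈ 4.51 km/s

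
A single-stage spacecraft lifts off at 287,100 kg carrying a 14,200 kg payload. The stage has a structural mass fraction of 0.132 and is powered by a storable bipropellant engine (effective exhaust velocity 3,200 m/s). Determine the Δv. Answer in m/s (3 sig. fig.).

Δv ≈ 5580 m/s

Stage wet mass = m₀ − payload = 287,100 − 14,200 = 272,900 kg.
Stage dry mass = ε × stage wet mass = 0.132 × 272,900 = 36,022.8 kg.
Burnout mass m_f = stage dry + payload = 36,022.8 + 14,200 = 50,222.8 kg.
Rocket equation: Δv = v_e · ln(287,100/50,222.8) = 3200.0 × ln(5.717) = 3200.0 × 1.7434 ≈ 5579 m/s.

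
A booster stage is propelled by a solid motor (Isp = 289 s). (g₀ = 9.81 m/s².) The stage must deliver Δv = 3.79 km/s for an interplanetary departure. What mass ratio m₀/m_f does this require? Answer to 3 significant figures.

mass ratio ≈ 3.81

v_e = Isp · g₀ = 289 × 9.81 = 2835.1 m/s.
Rocket equation: m₀/m_f = exp(Δv / v_e) = exp(3790 / 2835.1) = exp(1.3368) = 3.8069.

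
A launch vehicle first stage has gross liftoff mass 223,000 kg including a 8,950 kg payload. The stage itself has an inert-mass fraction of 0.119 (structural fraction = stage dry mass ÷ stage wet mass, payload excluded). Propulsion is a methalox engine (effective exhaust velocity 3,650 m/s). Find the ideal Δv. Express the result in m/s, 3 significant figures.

Δv ≈ 6820 m/s

Stage wet mass = m₀ − payload = 223,000 − 8,950 = 214,050 kg.
Stage dry mass = ε × stage wet mass = 0.119 × 214,050 = 25,472 kg.
Burnout mass m_f = stage dry + payload = 25,472 + 8,950 = 34,422 kg.
Δv = v_e · ln(223,000/34,422) = 3650.0 × ln(6.478) = 3650.0 × 1.8685 ≈ 6820 m/s.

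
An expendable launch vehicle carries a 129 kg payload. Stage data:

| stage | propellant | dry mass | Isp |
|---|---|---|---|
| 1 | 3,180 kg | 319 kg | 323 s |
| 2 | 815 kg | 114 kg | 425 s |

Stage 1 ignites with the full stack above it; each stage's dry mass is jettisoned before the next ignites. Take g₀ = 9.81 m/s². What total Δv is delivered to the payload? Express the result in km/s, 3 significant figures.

Δv ≈ 9.93 km/s

Ignition mass of stage 1 = 3,180+319 + 815+114 + 129 = 4,557 kg.
Stage 1: m₀ = 4,557 kg, m_f = 4,557 − 3,180 = 1,377 kg; Δv = 323×9.81×ln(3.309) = 3168.6×1.1968 ≈ 3792 m/s.
Stage 2: m₀ = 1,058 kg, m_f = 1,058 − 815 = 243 kg; Δv = 425×9.81×ln(4.354) = 4169.2×1.4711 ≈ 6133 m/s.
Total Δv = 3792 + 6133 = 9925 m/s.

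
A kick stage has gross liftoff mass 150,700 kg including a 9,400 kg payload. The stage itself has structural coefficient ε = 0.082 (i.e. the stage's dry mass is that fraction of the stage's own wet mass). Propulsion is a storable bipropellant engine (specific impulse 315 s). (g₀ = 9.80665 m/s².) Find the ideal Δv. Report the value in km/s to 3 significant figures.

Δv ≈ 6.09 km/s

Stage wet mass = m₀ − payload = 150,700 − 9,400 = 141,300 kg.
Stage dry mass = ε × stage wet mass = 0.082 × 141,300 = 11,586.6 kg.
Burnout mass m_f = stage dry + payload = 11,586.6 + 9,400 = 20,986.6 kg.
v_e = Isp · g₀ = 315 × 9.80665 = 3089.1 m/s.
Δv = v_e · ln(150,700/20,986.6) = 3089.1 × ln(7.181) = 3089.1 × 1.9714 ≈ 6090 m/s.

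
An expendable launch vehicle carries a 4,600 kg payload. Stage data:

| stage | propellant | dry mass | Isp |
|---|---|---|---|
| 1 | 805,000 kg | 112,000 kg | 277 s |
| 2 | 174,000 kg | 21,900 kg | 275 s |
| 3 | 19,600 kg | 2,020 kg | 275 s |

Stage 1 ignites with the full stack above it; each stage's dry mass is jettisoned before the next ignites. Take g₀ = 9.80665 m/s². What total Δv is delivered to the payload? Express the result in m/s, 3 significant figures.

Δv ≈ 11200 m/s

Ignition mass of stage 1 = 805,000+112,000 + 174,000+21,900 + 19,600+2,020 + 4,600 = 1,139,120 kg.
Stage 1: m₀ = 1,139,120 kg, m_f = 1,139,120 − 805,000 = 334,120 kg; Δv = 277×9.80665×ln(3.409) = 2716.4×1.2265 ≈ 3332 m/s.
Stage 2: m₀ = 222,120 kg, m_f = 222,120 − 174,000 = 48,120 kg; Δv = 275×9.80665×ln(4.616) = 2696.8×1.5295 ≈ 4125 m/s.
Stage 3: m₀ = 26,220 kg, m_f = 26,220 − 19,600 = 6,620 kg; Δv = 275×9.80665×ln(3.961) = 2696.8×1.3764 ≈ 3712 m/s.
Total Δv = 3332 + 4125 + 3712 = 11169 m/s.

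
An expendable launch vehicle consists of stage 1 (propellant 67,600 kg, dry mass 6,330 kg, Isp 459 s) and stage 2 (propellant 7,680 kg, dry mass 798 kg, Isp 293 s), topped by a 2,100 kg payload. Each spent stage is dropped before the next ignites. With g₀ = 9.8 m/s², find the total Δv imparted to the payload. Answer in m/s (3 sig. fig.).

Δv ≈ 11000 m/s

Ignition mass of stage 1 = 67,600+6,330 + 7,680+798 + 2,100 = 84,508 kg.
Stage 1: m₀ = 84,508 kg, m_f = 84,508 − 67,600 = 16,908 kg; Δv = 459×9.8×ln(4.998) = 4498.2×1.6091 ≈ 7238 m/s.
Stage 2: m₀ = 10,578 kg, m_f = 10,578 − 7,680 = 2,898 kg; Δv = 293×9.8×ln(3.65) = 2871.4×1.2948 ≈ 3718 m/s.
Total Δv = 7238 + 3718 = 10956 m/s.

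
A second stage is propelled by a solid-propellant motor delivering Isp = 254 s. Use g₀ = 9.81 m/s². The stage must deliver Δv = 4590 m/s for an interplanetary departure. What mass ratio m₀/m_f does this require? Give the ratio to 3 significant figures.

v_e = Isp · g₀ = 254 × 9.81 = 2491.7 m/s.
From the ideal rocket equation, m₀/m_f = exp(Δv / v_e) = exp(4590 / 2491.7) = exp(1.8421) = 6.3097.

mass ratio ≈ 6.31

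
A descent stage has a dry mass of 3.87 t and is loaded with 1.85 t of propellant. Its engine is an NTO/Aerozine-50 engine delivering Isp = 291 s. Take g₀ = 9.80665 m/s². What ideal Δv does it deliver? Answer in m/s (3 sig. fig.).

v_e = Isp · g₀ = 291 × 9.80665 = 2853.7 m/s.
m₀ = m_dry + m_prop = 3.87 + 1.85 = 5.72 t.
Δv = v_e · ln(m₀/m_f) = 2853.7 × ln(1.478) = 2853.7 × 0.3907 ≈ 1115.0 m/s.

Δv ≈ 1110 m/s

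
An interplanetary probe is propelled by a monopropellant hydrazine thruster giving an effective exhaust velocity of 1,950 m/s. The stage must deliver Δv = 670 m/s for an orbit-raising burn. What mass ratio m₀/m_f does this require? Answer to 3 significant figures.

From the ideal rocket equation, m₀/m_f = exp(Δv / v_e) = exp(670 / 1950.0) = exp(0.3436) = 1.4100.

mass ratio ≈ 1.41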